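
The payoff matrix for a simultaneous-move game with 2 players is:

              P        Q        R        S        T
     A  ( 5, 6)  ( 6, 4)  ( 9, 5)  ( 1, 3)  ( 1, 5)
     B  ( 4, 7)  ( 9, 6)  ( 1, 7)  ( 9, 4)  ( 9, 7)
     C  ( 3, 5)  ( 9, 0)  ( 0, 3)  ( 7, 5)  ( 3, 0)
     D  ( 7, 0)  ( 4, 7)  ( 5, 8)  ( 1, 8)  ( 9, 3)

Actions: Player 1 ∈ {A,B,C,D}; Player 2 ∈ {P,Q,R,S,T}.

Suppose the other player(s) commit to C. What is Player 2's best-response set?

argmax u_2 = {P,S}

u_2(P vs C) = 5
u_2(Q vs C) = 0
u_2(R vs C) = 3
u_2(S vs C) = 5
u_2(T vs C) = 0
max payoff 5 at {P,S}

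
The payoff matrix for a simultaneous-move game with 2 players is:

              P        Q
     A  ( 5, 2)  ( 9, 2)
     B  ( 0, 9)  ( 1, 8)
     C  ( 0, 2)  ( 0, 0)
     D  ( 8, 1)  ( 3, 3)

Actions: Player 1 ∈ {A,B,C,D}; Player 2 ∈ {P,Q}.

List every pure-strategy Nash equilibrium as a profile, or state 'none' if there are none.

NE set: (A,Q)

(A,P): not NE [P1→D gives 8>5]
(A,Q): NE
(B,P): not NE [P1→D gives 8>0]
(B,Q): not NE [P1→A gives 9>1; P2→P gives 9>8]
(C,P): not NE [P1→D gives 8>0]
(C,Q): not NE [P1→A gives 9>0; P2→P gives 2>0]
(D,P): not NE [P2→Q gives 3>1]
(D,Q): not NE [P1→A gives 9>3]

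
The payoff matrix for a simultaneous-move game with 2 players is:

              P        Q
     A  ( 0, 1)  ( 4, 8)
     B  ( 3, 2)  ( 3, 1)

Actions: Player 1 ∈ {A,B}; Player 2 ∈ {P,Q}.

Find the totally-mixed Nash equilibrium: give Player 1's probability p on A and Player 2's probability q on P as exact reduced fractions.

P1 indiff ⇒ q·0+(1-q)·4 = q·3+(1-q)·3 ⇒ q(-3) = (1-q)(-1) ⇒ q = 1/4
P2 indiff ⇒ p·1+(1-p)·2 = p·8+(1-p)·1 ⇒ p(-7) = (1-p)(-1) ⇒ p = 1/8

p=1/8, q=1/4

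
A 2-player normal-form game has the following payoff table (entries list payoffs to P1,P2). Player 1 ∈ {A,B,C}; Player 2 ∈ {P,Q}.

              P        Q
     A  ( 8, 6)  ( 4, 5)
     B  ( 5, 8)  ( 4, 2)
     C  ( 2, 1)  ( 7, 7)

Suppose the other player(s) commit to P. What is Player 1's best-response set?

u_1(A vs P) = 8
u_1(B vs P) = 5
u_1(C vs P) = 2
max payoff 8 at {A}

BR_1 = {A}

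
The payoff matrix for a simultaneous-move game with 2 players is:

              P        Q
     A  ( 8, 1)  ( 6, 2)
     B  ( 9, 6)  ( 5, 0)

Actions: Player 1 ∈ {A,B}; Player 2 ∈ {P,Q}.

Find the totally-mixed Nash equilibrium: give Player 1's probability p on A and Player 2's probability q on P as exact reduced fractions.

P1 indiff ⇒ q·8+(1-q)·6 = q·9+(1-q)·5 ⇒ q(-1) = (1-q)(-1) ⇒ q = 1/2
P2 indiff ⇒ p·1+(1-p)·6 = p·2+(1-p)·0 ⇒ p(-1) = (1-p)(-6) ⇒ p = 6/7

(p,q) = (6/7, 1/2)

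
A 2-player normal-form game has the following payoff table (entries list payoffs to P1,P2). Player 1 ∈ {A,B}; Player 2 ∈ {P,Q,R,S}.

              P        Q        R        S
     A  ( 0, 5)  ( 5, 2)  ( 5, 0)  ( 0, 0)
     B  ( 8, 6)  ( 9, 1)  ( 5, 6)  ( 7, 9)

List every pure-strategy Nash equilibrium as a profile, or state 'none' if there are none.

(A,P): not NE [P1→B gives 8>0]
(A,Q): not NE [P1→B gives 9>5; P2→P gives 5>2]
(A,R): not NE [P2→P gives 5>0]
(A,S): not NE [P1→B gives 7>0; P2→P gives 5>0]
(B,P): not NE [P2→S gives 9>6]
(B,Q): not NE [P2→S gives 9>1]
(B,R): not NE [P2→S gives 9>6]
(B,S): NE

Nash profiles: (B,S)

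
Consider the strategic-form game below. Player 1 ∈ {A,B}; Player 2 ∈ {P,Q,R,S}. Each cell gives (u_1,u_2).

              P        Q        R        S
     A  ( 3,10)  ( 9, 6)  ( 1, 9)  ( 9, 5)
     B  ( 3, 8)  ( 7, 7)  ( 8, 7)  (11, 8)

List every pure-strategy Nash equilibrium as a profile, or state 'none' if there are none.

(A,P): NE
(A,Q): not NE [P2→P gives 10>6]
(A,R): not NE [P1→B gives 8>1; P2→P gives 10>9]
(A,S): not NE [P1→B gives 11>9; P2→P gives 10>5]
(B,P): NE
(B,Q): not NE [P1→A gives 9>7; P2→S gives 8>7]
(B,R): not NE [P2→S gives 8>7]
(B,S): NE

PSNE = {(A,P), (B,P), (B,S)}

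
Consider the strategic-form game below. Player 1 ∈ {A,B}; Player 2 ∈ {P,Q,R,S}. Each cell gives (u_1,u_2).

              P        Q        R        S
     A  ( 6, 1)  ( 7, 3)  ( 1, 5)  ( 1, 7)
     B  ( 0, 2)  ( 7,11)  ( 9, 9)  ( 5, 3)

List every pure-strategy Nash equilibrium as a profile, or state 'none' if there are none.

Nash profiles: (B,Q)

(A,P): not NE [P2→S gives 7>1]
(A,Q): not NE [P2→S gives 7>3]
(A,R): not NE [P1→B gives 9>1; P2→S gives 7>5]
(A,S): not NE [P1→B gives 5>1]
(B,P): not NE [P1→A gives 6>0; P2→Q gives 11>2]
(B,Q): NE
(B,R): not NE [P2→Q gives 11>9]
(B,S): not NE [P2→Q gives 11>3]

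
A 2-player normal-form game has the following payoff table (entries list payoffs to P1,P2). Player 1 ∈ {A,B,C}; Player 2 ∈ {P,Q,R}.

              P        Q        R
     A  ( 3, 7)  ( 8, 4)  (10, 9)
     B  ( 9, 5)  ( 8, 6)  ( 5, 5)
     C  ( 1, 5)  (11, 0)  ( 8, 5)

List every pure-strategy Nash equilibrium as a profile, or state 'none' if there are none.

Nash profiles: (A,R)

(A,P): not NE [P1→B gives 9>3; P2→R gives 9>7]
(A,Q): not NE [P1→C gives 11>8; P2→R gives 9>4]
(A,R): NE
(B,P): not NE [P2→Q gives 6>5]
(B,Q): not NE [P1→C gives 11>8]
(B,R): not NE [P1→A gives 10>5; P2→Q gives 6>5]
(C,P): not NE [P1→B gives 9>1]
(C,Q): not NE [P2→R gives 5>0]
(C,R): not NE [P1→A gives 10>8]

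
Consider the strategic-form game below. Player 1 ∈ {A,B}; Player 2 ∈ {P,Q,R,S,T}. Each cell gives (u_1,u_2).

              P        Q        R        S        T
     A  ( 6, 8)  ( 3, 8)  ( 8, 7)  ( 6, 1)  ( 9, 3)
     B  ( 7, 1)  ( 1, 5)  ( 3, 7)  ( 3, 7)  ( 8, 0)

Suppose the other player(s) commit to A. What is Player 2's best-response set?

u_2(P vs A) = 8
u_2(Q vs A) = 8
u_2(R vs A) = 7
u_2(S vs A) = 1
u_2(T vs A) = 3
max payoff 8 at {P,Q}

argmax u_2 = {P,Q}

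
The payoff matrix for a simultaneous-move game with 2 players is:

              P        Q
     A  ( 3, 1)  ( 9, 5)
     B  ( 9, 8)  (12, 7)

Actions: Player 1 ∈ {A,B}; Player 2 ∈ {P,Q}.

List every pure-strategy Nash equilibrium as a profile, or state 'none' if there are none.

Nash profiles: (B,P)

(A,P): not NE [P1→B gives 9>3; P2→Q gives 5>1]
(A,Q): not NE [P1→B gives 12>9]
(B,P): NE
(B,Q): not NE [P2→P gives 8>7]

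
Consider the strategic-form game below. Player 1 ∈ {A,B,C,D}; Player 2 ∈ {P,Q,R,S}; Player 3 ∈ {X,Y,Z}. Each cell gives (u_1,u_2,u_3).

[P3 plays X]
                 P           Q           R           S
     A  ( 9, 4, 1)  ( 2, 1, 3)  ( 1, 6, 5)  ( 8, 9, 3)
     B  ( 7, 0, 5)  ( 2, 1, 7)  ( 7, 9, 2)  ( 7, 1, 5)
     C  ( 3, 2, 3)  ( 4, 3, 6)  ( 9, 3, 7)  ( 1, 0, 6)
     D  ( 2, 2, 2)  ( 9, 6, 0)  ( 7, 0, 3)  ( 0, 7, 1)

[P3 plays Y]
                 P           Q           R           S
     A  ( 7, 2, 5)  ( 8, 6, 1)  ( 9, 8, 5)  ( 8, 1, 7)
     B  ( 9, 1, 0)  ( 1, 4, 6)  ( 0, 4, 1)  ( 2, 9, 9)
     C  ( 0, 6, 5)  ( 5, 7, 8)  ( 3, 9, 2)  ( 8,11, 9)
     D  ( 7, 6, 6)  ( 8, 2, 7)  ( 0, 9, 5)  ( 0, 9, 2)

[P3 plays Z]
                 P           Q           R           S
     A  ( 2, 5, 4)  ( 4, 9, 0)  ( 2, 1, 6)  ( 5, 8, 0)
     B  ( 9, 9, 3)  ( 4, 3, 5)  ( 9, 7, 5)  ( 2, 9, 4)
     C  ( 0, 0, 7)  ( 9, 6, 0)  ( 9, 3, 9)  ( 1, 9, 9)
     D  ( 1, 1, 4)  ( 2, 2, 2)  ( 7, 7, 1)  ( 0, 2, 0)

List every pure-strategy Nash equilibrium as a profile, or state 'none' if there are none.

PSNE = {(C,S,Y)}

(A,P,X): not NE [P2→S gives 9>4; P3→Y gives 5>1]
(A,P,Y): not NE [P1→B gives 9>7; P2→R gives 8>2]
(A,P,Z): not NE [P1→B gives 9>2; P2→Q gives 9>5; P3→Y gives 5>4]
(A,Q,X): not NE [P1→D gives 9>2; P2→S gives 9>1]
(A,Q,Y): not NE [P2→R gives 8>6; P3→X gives 3>1]
(A,Q,Z): not NE [P1→C gives 9>4; P3→X gives 3>0]
(A,R,X): not NE [P1→C gives 9>1; P2→S gives 9>6; P3→Z gives 6>5]
(A,R,Y): not NE [P3→Z gives 6>5]
(A,R,Z): not NE [P1→C gives 9>2; P2→Q gives 9>1]
(A,S,X): not NE [P3→Y gives 7>3]
(A,S,Y): not NE [P2→R gives 8>1]
(A,S,Z): not NE [P2→Q gives 9>8; P3→Y gives 7>0]
(B,P,X): not NE [P1→A gives 9>7; P2→R gives 9>0]
(B,P,Y): not NE [P2→S gives 9>1; P3→X gives 5>0]
(B,P,Z): not NE [P3→X gives 5>3]
(B,Q,X): not NE [P1→D gives 9>2; P2→R gives 9>1]
(B,Q,Y): not NE [P1→D gives 8>1; P2→S gives 9>4; P3→X gives 7>6]
(B,Q,Z): not NE [P1→C gives 9>4; P2→S gives 9>3; P3→X gives 7>5]
(B,R,X): not NE [P1→C gives 9>7; P3→Z gives 5>2]
(B,R,Y): not NE [P1→A gives 9>0; P2→S gives 9>4; P3→Z gives 5>1]
(B,R,Z): not NE [P2→S gives 9>7]
(B,S,X): not NE [P1→A gives 8>7; P2→R gives 9>1; P3→Y gives 9>5]
(B,S,Y): not NE [P1→C gives 8>2]
(B,S,Z): not NE [P1→A gives 5>2; P3→Y gives 9>4]
(C,P,X): not NE [P1→A gives 9>3; P2→R gives 3>2; P3→Z gives 7>3]
(C,P,Y): not NE [P1→B gives 9>0; P2→S gives 11>6; P3→Z gives 7>5]
(C,P,Z): not NE [P1→B gives 9>0; P2→S gives 9>0]
(C,Q,X): not NE [P1→D gives 9>4; P3→Y gives 8>6]
(C,Q,Y): not NE [P1→D gives 8>5; P2→S gives 11>7]
(C,Q,Z): not NE [P2→S gives 9>6; P3→Y gives 8>0]
(C,R,X): not NE [P3→Z gives 9>7]
(C,R,Y): not NE [P1→A gives 9>3; P2→S gives 11>9; P3→Z gives 9>2]
(C,R,Z): not NE [P2→S gives 9>3]
(C,S,X): not NE [P1→A gives 8>1; P2→R gives 3>0; P3→Z gives 9>6]
(C,S,Y): NE
(C,S,Z): not NE [P1→A gives 5>1]
(D,P,X): not NE [P1→A gives 9>2; P2→S gives 7>2; P3→Y gives 6>2]
(D,P,Y): not NE [P1→B gives 9>7; P2→S gives 9>6]
(D,P,Z): not NE [P1→B gives 9>1; P2→R gives 7>1; P3→Y gives 6>4]
(D,Q,X): not NE [P2→S gives 7>6; P3→Y gives 7>0]
(D,Q,Y): not NE [P2→S gives 9>2]
(D,Q,Z): not NE [P1→C gives 9>2; P2→R gives 7>2; P3→Y gives 7>2]
(D,R,X): not NE [P1→C gives 9>7; P2→S gives 7>0; P3→Y gives 5>3]
(D,R,Y): not NE [P1→A gives 9>0]
(D,R,Z): not NE [P1→C gives 9>7; P3→Y gives 5>1]
(D,S,X): not NE [P1→A gives 8>0; P3→Y gives 2>1]
(D,S,Y): not NE [P1→C gives 8>0]
(D,S,Z): not NE [P1→A gives 5>0; P2→R gives 7>2; P3→Y gives 2>0]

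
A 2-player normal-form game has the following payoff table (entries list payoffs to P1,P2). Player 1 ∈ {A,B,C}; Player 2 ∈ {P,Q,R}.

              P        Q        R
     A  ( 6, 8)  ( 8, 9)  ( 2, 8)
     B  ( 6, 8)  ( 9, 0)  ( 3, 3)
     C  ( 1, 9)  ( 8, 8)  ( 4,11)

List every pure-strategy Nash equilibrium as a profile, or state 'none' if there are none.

(A,P): not NE [P2→Q gives 9>8]
(A,Q): not NE [P1→B gives 9>8]
(A,R): not NE [P1→C gives 4>2; P2→Q gives 9>8]
(B,P): NE
(B,Q): not NE [P2→P gives 8>0]
(B,R): not NE [P1→C gives 4>3; P2→P gives 8>3]
(C,P): not NE [P1→B gives 6>1; P2→R gives 11>9]
(C,Q): not NE [P1→B gives 9>8; P2→R gives 11>8]
(C,R): NE

PSNE = {(B,P), (C,R)}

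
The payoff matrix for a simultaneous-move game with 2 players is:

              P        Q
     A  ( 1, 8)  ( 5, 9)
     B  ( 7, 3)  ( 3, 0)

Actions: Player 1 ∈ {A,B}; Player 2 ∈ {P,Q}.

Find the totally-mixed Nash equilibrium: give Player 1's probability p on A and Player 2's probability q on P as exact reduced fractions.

(p,q) = (3/4, 1/4)

P1 indiff ⇒ q·1+(1-q)·5 = q·7+(1-q)·3 ⇒ q(-6) = (1-q)(-2) ⇒ q = 1/4
P2 indiff ⇒ p·8+(1-p)·3 = p·9+(1-p)·0 ⇒ p(-1) = (1-p)(-3) ⇒ p = 3/4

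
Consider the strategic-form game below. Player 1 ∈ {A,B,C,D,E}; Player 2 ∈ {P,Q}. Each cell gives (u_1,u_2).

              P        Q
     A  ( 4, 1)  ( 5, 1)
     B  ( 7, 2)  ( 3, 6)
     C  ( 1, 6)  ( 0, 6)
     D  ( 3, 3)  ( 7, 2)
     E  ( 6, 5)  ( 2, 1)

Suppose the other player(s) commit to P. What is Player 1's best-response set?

u_1(A vs P) = 4
u_1(B vs P) = 7
u_1(C vs P) = 1
u_1(D vs P) = 3
u_1(E vs P) = 6
max payoff 7 at {B}

P1 best: {B}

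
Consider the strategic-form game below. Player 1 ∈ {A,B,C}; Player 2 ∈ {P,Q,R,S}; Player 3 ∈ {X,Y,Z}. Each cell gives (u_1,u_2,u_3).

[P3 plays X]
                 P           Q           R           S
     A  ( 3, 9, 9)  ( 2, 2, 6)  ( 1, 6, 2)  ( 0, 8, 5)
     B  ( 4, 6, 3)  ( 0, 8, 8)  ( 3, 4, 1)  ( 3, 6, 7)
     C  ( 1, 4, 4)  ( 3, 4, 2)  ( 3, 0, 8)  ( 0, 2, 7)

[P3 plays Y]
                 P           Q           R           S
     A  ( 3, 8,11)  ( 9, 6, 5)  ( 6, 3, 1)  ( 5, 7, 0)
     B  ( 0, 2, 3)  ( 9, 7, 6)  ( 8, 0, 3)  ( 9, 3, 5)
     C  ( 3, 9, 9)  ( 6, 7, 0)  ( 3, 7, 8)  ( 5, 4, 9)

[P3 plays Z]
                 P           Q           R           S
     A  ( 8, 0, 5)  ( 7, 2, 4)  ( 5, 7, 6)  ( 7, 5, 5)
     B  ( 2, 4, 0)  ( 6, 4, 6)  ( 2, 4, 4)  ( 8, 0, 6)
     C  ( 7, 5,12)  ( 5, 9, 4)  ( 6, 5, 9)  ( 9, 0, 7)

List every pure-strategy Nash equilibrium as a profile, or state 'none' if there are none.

PSNE = {(A,P,Y)}

(A,P,X): not NE [P1→B gives 4>3; P3→Y gives 11>9]
(A,P,Y): NE
(A,P,Z): not NE [P2→R gives 7>0; P3→Y gives 11>5]
(A,Q,X): not NE [P1→C gives 3>2; P2→P gives 9>2]
(A,Q,Y): not NE [P2→P gives 8>6; P3→X gives 6>5]
(A,Q,Z): not NE [P2→R gives 7>2; P3→X gives 6>4]
(A,R,X): not NE [P1→C gives 3>1; P2→P gives 9>6; P3→Z gives 6>2]
(A,R,Y): not NE [P1→B gives 8>6; P2→P gives 8>3; P3→Z gives 6>1]
(A,R,Z): not NE [P1→C gives 6>5]
(A,S,X): not NE [P1→B gives 3>0; P2→P gives 9>8]
(A,S,Y): not NE [P1→B gives 9>5; P2→P gives 8>7; P3→Z gives 5>0]
(A,S,Z): not NE [P1→C gives 9>7; P2→R gives 7>5]
(B,P,X): not NE [P2→Q gives 8>6]
(B,P,Y): not NE [P1→C gives 3>0; P2→Q gives 7>2]
(B,P,Z): not NE [P1→A gives 8>2; P3→Y gives 3>0]
(B,Q,X): not NE [P1→C gives 3>0]
(B,Q,Y): not NE [P3→X gives 8>6]
(B,Q,Z): not NE [P1→A gives 7>6; P3→X gives 8>6]
(B,R,X): not NE [P2→Q gives 8>4; P3→Z gives 4>1]
(B,R,Y): not NE [P2→Q gives 7>0; P3→Z gives 4>3]
(B,R,Z): not NE [P1→C gives 6>2]
(B,S,X): not NE [P2→Q gives 8>6]
(B,S,Y): not NE [P2→Q gives 7>3; P3→X gives 7>5]
(B,S,Z): not NE [P1→C gives 9>8; P2→R gives 4>0; P3→X gives 7>6]
(C,P,X): not NE [P1→B gives 4>1; P3→Z gives 12>4]
(C,P,Y): not NE [P3→Z gives 12>9]
(C,P,Z): not NE [P1→A gives 8>7; P2→Q gives 9>5]
(C,Q,X): not NE [P3→Z gives 4>2]
(C,Q,Y): not NE [P1→B gives 9>6; P2→P gives 9>7; P3→Z gives 4>0]
(C,Q,Z): not NE [P1→A gives 7>5]
(C,R,X): not NE [P2→Q gives 4>0; P3→Z gives 9>8]
(C,R,Y): not NE [P1→B gives 8>3; P2→P gives 9>7; P3→Z gives 9>8]
(C,R,Z): not NE [P2→Q gives 9>5]
(C,S,X): not NE [P1→B gives 3>0; P2→Q gives 4>2; P3→Y gives 9>7]
(C,S,Y): not NE [P1→B gives 9>5; P2→P gives 9>4]
(C,S,Z): not NE [P2→Q gives 9>0; P3→Y gives 9>7]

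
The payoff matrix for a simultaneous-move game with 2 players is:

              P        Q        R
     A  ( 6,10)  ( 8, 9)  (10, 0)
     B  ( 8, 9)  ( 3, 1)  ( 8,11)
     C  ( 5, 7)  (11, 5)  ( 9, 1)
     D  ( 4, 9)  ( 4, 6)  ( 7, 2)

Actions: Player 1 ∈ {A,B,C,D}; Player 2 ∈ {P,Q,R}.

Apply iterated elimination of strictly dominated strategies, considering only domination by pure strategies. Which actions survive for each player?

P1 drop D (A beats it: P:6>4 Q:8>4 R:10>7)
P2 drop Q (P beats it: A:10>9 B:9>1 C:7>5)
P1 drop C (A beats it: P:6>5 R:10>9)
P1→{A,B} P2→{P,R}

Remaining: P1:{A,B} P2:{P,R}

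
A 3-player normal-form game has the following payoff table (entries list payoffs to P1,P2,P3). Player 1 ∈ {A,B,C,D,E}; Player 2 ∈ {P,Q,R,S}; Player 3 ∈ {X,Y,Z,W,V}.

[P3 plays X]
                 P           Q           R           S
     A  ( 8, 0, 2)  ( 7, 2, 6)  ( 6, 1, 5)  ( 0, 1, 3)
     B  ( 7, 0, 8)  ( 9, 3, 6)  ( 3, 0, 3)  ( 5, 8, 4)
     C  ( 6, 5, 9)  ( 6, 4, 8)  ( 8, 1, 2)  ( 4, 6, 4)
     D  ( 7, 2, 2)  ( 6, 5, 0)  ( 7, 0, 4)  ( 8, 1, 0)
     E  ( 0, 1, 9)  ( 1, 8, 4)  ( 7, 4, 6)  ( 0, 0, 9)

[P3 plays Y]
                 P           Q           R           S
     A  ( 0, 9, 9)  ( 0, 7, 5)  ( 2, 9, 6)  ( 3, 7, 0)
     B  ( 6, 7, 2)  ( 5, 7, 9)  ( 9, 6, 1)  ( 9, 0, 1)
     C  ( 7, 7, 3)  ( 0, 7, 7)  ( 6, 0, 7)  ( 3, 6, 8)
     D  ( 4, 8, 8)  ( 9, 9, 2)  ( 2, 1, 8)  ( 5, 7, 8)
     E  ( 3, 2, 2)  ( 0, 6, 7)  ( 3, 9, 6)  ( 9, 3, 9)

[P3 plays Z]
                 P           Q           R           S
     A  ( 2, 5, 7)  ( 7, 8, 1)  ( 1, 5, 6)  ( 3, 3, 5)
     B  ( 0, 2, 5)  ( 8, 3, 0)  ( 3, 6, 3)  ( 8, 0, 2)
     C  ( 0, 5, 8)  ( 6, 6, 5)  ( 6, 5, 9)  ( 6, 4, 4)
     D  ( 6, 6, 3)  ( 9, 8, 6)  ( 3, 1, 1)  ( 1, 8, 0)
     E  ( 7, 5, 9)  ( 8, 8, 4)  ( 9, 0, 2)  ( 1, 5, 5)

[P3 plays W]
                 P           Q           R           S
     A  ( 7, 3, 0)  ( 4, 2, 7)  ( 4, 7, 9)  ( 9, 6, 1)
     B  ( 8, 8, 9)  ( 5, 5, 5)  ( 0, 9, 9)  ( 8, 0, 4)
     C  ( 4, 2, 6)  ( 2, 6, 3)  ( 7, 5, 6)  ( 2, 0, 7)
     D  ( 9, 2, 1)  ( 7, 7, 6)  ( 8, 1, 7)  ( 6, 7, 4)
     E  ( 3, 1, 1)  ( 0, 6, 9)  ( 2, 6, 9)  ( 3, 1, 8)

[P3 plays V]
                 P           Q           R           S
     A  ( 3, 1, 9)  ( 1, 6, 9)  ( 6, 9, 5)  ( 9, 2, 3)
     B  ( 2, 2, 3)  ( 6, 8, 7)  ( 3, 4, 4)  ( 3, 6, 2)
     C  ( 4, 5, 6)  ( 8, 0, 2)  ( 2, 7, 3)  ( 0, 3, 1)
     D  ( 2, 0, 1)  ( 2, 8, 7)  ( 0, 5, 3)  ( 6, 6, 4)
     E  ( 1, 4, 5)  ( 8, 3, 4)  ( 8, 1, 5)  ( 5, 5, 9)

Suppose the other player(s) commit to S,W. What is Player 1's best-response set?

u_1(A vs S,W) = 9
u_1(B vs S,W) = 8
u_1(C vs S,W) = 2
u_1(D vs S,W) = 6
u_1(E vs S,W) = 3
max payoff 9 at {A}

P1 best: {A}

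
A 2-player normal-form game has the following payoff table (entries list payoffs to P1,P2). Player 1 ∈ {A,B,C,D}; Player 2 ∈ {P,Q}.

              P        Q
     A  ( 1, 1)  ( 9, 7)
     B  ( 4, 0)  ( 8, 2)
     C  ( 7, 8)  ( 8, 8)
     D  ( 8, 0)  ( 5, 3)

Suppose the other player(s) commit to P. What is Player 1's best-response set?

u_1(A vs P) = 1
u_1(B vs P) = 4
u_1(C vs P) = 7
u_1(D vs P) = 8
max payoff 8 at {D}

BR_1 = {D}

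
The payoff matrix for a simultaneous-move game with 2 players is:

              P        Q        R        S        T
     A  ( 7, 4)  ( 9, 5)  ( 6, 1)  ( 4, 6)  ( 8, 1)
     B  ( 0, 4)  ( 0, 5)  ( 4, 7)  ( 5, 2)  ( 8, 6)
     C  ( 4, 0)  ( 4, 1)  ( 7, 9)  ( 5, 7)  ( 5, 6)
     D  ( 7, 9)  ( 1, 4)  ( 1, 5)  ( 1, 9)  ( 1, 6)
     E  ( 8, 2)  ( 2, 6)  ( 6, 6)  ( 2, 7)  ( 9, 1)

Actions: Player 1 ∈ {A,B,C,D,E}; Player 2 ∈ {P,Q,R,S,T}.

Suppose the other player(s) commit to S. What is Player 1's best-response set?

P1 best: {B,C}

u_1(A vs S) = 4
u_1(B vs S) = 5
u_1(C vs S) = 5
u_1(D vs S) = 1
u_1(E vs S) = 2
max payoff 5 at {B,C}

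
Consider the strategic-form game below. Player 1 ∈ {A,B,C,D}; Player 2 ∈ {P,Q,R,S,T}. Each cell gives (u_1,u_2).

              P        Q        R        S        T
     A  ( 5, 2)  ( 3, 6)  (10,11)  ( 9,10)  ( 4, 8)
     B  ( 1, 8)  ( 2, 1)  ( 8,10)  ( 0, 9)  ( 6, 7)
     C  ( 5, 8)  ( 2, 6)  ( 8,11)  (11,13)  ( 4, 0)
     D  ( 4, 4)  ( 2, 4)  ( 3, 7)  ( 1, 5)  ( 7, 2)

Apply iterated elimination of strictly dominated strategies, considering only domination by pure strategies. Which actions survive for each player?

IESDS → P1:{A,C} P2:{R,S}

P2 drop P (R beats it: A:11>2 B:10>8 C:11>8 D:7>4)
P2 drop Q (R beats it: A:11>6 B:10>1 C:11>6 D:7>4)
P2 drop T (R beats it: A:11>8 B:10>7 C:11>0 D:7>2)
P1 drop B (A beats it: R:10>8 S:9>0)
P1 drop D (A beats it: R:10>3 S:9>1)
P1→{A,C} P2→{R,S}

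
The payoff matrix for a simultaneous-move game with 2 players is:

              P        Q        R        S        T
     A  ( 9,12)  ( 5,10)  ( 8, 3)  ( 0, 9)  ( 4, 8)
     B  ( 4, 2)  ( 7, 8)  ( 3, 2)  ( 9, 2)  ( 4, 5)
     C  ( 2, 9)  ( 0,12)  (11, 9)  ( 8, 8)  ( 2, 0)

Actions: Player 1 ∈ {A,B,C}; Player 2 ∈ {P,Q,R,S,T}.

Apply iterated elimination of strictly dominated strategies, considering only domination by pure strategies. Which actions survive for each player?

P2 drop R (Q beats it: A:10>3 B:8>2 C:12>9)
P1 drop C (B beats it: P:4>2 Q:7>0 S:9>8 T:4>2)
P2 drop S (Q beats it: A:10>9 B:8>2)
P2 drop T (Q beats it: A:10>8 B:8>5)
P1→{A,B} P2→{P,Q}

Remaining: P1:{A,B} P2:{P,Q}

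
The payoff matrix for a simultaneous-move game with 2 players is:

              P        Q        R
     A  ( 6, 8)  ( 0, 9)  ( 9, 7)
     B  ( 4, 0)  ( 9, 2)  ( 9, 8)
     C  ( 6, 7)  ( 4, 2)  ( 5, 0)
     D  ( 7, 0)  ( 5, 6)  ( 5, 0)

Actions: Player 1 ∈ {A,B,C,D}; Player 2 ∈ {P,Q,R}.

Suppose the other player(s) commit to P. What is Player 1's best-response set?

argmax u_1 = {D}

u_1(A vs P) = 6
u_1(B vs P) = 4
u_1(C vs P) = 6
u_1(D vs P) = 7
max payoff 7 at {D}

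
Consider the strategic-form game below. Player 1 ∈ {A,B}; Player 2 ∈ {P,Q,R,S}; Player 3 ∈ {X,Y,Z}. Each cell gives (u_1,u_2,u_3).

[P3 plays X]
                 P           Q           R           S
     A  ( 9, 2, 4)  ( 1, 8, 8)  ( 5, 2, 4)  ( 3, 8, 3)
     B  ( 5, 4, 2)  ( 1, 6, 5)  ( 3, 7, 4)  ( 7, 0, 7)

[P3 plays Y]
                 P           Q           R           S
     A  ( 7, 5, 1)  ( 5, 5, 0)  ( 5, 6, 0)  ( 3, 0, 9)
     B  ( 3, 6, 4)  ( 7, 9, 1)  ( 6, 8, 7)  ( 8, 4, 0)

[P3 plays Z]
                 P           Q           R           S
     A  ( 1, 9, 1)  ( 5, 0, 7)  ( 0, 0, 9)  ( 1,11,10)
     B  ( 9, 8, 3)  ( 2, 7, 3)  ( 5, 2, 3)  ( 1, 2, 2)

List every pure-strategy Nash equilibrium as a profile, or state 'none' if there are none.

(A,P,X): not NE [P2→S gives 8>2]
(A,P,Y): not NE [P2→R gives 6>5; P3→X gives 4>1]
(A,P,Z): not NE [P1→B gives 9>1; P2→S gives 11>9; P3→X gives 4>1]
(A,Q,X): NE
(A,Q,Y): not NE [P1→B gives 7>5; P2→R gives 6>5; P3→X gives 8>0]
(A,Q,Z): not NE [P2→S gives 11>0; P3→X gives 8>7]
(A,R,X): not NE [P2→S gives 8>2; P3→Z gives 9>4]
(A,R,Y): not NE [P1→B gives 6>5; P3→Z gives 9>0]
(A,R,Z): not NE [P1→B gives 5>0; P2→S gives 11>0]
(A,S,X): not NE [P1→B gives 7>3; P3→Z gives 10>3]
(A,S,Y): not NE [P1→B gives 8>3; P2→R gives 6>0; P3→Z gives 10>9]
(A,S,Z): NE
(B,P,X): not NE [P1→A gives 9>5; P2→R gives 7>4; P3→Y gives 4>2]
(B,P,Y): not NE [P1→A gives 7>3; P2→Q gives 9>6]
(B,P,Z): not NE [P3→Y gives 4>3]
(B,Q,X): not NE [P2→R gives 7>6]
(B,Q,Y): not NE [P3→X gives 5>1]
(B,Q,Z): not NE [P1→A gives 5>2; P2→P gives 8>7; P3→X gives 5>3]
(B,R,X): not NE [P1→A gives 5>3; P3→Y gives 7>4]
(B,R,Y): not NE [P2→Q gives 9>8]
(B,R,Z): not NE [P2→P gives 8>2; P3→Y gives 7>3]
(B,S,X): not NE [P2→R gives 7>0]
(B,S,Y): not NE [P2→Q gives 9>4; P3→X gives 7>0]
(B,S,Z): not NE [P2→P gives 8>2; P3→X gives 7>2]

PSNE = {(A,Q,X), (A,S,Z)}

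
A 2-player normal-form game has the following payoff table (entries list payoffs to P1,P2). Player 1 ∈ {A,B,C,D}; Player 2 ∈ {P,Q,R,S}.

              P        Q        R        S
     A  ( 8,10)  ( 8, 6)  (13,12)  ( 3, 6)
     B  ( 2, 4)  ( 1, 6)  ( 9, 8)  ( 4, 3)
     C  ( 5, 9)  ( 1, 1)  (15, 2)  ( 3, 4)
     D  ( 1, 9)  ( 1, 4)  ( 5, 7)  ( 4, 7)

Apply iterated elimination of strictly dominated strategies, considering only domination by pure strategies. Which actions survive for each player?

P2 drop Q (R beats it: A:12>6 B:8>6 C:2>1 D:7>4)
P2 drop S (P beats it: A:10>6 B:4>3 C:9>4 D:9>7)
P1 drop B (A beats it: P:8>2 R:13>9)
P1 drop D (A beats it: P:8>1 R:13>5)
P1→{A,C} P2→{P,R}

Survivors P1:{A,C} P2:{P,R}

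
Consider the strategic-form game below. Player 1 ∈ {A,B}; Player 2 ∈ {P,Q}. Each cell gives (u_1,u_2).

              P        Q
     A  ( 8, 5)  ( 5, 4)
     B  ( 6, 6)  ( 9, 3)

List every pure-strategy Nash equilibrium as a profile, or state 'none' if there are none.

NE set: (A,P)

(A,P): NE
(A,Q): not NE [P1→B gives 9>5; P2→P gives 5>4]
(B,P): not NE [P1→A gives 8>6]
(B,Q): not NE [P2→P gives 6>3]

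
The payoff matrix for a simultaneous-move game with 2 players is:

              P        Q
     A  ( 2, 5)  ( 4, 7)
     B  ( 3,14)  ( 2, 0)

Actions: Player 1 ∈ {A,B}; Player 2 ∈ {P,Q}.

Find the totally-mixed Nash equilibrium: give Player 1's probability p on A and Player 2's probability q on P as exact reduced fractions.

P1 indiff ⇒ q·2+(1-q)·4 = q·3+(1-q)·2 ⇒ q(-1) = (1-q)(-2) ⇒ q = 2/3
P2 indiff ⇒ p·5+(1-p)·14 = p·7+(1-p)·0 ⇒ p(-2) = (1-p)(-14) ⇒ p = 7/8

P1 mixes 7/8 on A; P2 mixes 2/3 on P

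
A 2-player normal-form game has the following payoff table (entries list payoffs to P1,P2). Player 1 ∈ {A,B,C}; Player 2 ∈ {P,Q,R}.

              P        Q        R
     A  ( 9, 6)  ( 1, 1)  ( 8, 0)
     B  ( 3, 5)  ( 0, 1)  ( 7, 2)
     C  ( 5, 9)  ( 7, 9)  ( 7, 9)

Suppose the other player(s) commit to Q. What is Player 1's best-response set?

argmax u_1 = {C}

u_1(A vs Q) = 1
u_1(B vs Q) = 0
u_1(C vs Q) = 7
max payoff 7 at {C}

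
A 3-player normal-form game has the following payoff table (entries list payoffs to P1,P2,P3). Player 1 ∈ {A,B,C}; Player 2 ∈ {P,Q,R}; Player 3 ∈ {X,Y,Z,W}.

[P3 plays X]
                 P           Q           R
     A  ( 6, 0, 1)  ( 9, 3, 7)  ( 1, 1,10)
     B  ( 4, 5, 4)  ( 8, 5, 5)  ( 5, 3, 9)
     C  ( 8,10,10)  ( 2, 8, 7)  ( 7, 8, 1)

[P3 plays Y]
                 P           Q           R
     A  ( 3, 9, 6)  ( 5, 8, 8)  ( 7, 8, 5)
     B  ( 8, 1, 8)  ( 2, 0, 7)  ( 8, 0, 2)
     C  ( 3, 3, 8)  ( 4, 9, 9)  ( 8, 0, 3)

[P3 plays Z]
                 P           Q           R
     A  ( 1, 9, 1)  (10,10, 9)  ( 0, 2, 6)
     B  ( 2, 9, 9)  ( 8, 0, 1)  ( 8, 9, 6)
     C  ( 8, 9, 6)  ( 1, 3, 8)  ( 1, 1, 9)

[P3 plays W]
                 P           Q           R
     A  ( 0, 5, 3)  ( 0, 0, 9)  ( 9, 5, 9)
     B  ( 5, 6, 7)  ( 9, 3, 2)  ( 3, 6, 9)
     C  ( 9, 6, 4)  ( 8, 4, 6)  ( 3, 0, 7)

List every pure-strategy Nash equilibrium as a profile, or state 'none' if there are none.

(A,P,X): not NE [P1→C gives 8>6; P2→Q gives 3>0; P3→Y gives 6>1]
(A,P,Y): not NE [P1→B gives 8>3]
(A,P,Z): not NE [P1→C gives 8>1; P2→Q gives 10>9; P3→Y gives 6>1]
(A,P,W): not NE [P1→C gives 9>0; P3→Y gives 6>3]
(A,Q,X): not NE [P3→W gives 9>7]
(A,Q,Y): not NE [P2→P gives 9>8; P3→W gives 9>8]
(A,Q,Z): NE
(A,Q,W): not NE [P1→B gives 9>0; P2→R gives 5>0]
(A,R,X): not NE [P1→C gives 7>1; P2→Q gives 3>1]
(A,R,Y): not NE [P1→C gives 8>7; P2→P gives 9>8; P3→X gives 10>5]
(A,R,Z): not NE [P1→B gives 8>0; P2→Q gives 10>2; P3→X gives 10>6]
(A,R,W): not NE [P3→X gives 10>9]
(B,P,X): not NE [P1→C gives 8>4; P3→Z gives 9>4]
(B,P,Y): not NE [P3→Z gives 9>8]
(B,P,Z): not NE [P1→C gives 8>2]
(B,P,W): not NE [P1→C gives 9>5; P3→Z gives 9>7]
(B,Q,X): not NE [P1→A gives 9>8; P3→Y gives 7>5]
(B,Q,Y): not NE [P1→A gives 5>2; P2→P gives 1>0]
(B,Q,Z): not NE [P1→A gives 10>8; P2→R gives 9>0; P3→Y gives 7>1]
(B,Q,W): not NE [P2→R gives 6>3; P3→Y gives 7>2]
(B,R,X): not NE [P1→C gives 7>5; P2→Q gives 5>3]
(B,R,Y): not NE [P2→P gives 1>0; P3→W gives 9>2]
(B,R,Z): not NE [P3→W gives 9>6]
(B,R,W): not NE [P1→A gives 9>3]
(C,P,X): NE
(C,P,Y): not NE [P1→B gives 8>3; P2→Q gives 9>3; P3→X gives 10>8]
(C,P,Z): not NE [P3→X gives 10>6]
(C,P,W): not NE [P3→X gives 10>4]
(C,Q,X): not NE [P1→A gives 9>2; P2→P gives 10>8; P3→Y gives 9>7]
(C,Q,Y): not NE [P1→A gives 5>4]
(C,Q,Z): not NE [P1→A gives 10>1; P2→P gives 9>3; P3→Y gives 9>8]
(C,Q,W): not NE [P1→B gives 9>8; P2→P gives 6>4; P3→Y gives 9>6]
(C,R,X): not NE [P2→P gives 10>8; P3→Z gives 9>1]
(C,R,Y): not NE [P2→Q gives 9>0; P3→Z gives 9>3]
(C,R,Z): not NE [P1→B gives 8>1; P2→P gives 9>1]
(C,R,W): not NE [P1→A gives 9>3; P2→P gives 6>0; P3→Z gives 9>7]

NE set: (A,Q,Z), (C,P,X)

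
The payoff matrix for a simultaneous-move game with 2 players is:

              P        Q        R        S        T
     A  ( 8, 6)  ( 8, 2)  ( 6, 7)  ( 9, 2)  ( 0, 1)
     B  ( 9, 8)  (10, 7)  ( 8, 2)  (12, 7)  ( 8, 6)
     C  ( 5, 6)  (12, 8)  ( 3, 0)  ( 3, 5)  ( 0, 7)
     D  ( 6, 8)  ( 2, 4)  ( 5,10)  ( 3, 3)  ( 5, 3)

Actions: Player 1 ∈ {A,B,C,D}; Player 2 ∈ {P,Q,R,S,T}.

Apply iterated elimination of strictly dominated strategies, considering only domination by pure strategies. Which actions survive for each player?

P1 drop A (B beats it: P:9>8 Q:10>8 R:8>6 S:12>9 T:8>0)
P1 drop D (B beats it: P:9>6 Q:10>2 R:8>5 S:12>3 T:8>5)
P2 drop R (P beats it: B:8>2 C:6>0)
P2 drop S (P beats it: B:8>7 C:6>5)
P2 drop T (Q beats it: B:7>6 C:8>7)
P1→{B,C} P2→{P,Q}

Survivors P1:{B,C} P2:{P,Q}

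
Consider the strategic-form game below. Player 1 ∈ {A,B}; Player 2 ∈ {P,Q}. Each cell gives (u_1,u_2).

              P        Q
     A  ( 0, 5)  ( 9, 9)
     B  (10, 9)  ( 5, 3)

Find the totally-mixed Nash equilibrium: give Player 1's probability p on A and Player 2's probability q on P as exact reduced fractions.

p=3/5, q=2/7

P1 indiff ⇒ q·0+(1-q)·9 = q·10+(1-q)·5 ⇒ q(-10) = (1-q)(-4) ⇒ q = 2/7
P2 indiff ⇒ p·5+(1-p)·9 = p·9+(1-p)·3 ⇒ p(-4) = (1-p)(-6) ⇒ p = 3/5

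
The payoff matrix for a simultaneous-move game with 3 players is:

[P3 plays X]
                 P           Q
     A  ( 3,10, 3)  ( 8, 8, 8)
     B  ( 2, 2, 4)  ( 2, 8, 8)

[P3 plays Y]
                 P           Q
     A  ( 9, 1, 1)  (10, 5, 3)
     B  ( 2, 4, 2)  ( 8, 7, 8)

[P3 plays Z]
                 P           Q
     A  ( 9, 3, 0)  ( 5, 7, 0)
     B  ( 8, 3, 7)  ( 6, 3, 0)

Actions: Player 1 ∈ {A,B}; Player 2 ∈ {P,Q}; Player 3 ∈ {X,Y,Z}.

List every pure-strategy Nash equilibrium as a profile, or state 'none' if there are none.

(A,P,X): NE
(A,P,Y): not NE [P2→Q gives 5>1; P3→X gives 3>1]
(A,P,Z): not NE [P2→Q gives 7>3; P3→X gives 3>0]
(A,Q,X): not NE [P2→P gives 10>8]
(A,Q,Y): not NE [P3→X gives 8>3]
(A,Q,Z): not NE [P1→B gives 6>5; P3→X gives 8>0]
(B,P,X): not NE [P1→A gives 3>2; P2→Q gives 8>2; P3→Z gives 7>4]
(B,P,Y): not NE [P1→A gives 9>2; P2→Q gives 7>4; P3→Z gives 7>2]
(B,P,Z): not NE [P1→A gives 9>8]
(B,Q,X): not NE [P1→A gives 8>2]
(B,Q,Y): not NE [P1→A gives 10>8]
(B,Q,Z): not NE [P3→Y gives 8>0]

Nash profiles: (A,P,X)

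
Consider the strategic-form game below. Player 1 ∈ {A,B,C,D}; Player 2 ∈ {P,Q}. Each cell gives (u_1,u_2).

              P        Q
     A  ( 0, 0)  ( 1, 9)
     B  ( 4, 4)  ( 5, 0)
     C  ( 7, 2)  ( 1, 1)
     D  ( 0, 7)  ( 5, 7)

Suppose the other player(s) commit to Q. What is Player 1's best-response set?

BR_1 = {B,D}

u_1(A vs Q) = 1
u_1(B vs Q) = 5
u_1(C vs Q) = 1
u_1(D vs Q) = 5
max payoff 5 at {B,D}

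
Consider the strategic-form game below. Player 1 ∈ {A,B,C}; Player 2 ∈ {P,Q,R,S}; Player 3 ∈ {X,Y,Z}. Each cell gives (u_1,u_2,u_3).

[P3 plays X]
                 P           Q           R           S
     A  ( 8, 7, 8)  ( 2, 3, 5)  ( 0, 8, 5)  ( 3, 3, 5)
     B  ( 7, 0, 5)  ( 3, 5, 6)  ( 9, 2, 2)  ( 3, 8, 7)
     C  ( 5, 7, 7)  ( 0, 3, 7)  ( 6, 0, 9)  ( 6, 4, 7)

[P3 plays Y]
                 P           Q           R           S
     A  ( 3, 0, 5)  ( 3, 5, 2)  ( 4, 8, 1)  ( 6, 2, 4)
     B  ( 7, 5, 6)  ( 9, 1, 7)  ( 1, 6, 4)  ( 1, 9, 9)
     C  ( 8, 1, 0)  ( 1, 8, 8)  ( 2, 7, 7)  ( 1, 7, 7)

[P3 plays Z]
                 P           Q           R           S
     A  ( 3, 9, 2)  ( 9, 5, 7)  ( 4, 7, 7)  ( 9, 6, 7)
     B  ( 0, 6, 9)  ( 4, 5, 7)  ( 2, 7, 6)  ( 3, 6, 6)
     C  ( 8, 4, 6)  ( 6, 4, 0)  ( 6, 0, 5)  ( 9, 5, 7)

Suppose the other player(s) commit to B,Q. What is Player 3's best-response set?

u_3(X vs B,Q) = 6
u_3(Y vs B,Q) = 7
u_3(Z vs B,Q) = 7
max payoff 7 at {Y,Z}

P3 best: {Y,Z}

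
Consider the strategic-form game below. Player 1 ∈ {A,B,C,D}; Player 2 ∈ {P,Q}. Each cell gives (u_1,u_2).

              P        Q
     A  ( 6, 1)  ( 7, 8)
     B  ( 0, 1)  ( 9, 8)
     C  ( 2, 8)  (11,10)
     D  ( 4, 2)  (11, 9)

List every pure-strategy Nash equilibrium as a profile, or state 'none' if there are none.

PSNE = {(C,Q), (D,Q)}

(A,P): not NE [P2→Q gives 8>1]
(A,Q): not NE [P1→D gives 11>7]
(B,P): not NE [P1→A gives 6>0; P2→Q gives 8>1]
(B,Q): not NE [P1→D gives 11>9]
(C,P): not NE [P1→A gives 6>2; P2→Q gives 10>8]
(C,Q): NE
(D,P): not NE [P1→A gives 6>4; P2→Q gives 9>2]
(D,Q): NE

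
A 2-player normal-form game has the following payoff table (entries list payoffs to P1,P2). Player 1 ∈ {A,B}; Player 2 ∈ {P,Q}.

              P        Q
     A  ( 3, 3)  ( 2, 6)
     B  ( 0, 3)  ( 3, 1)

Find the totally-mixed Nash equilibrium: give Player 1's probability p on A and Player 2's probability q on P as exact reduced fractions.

(p,q) = (2/5, 1/4)

P1 indiff ⇒ q·3+(1-q)·2 = q·0+(1-q)·3 ⇒ q(3) = (1-q)(1) ⇒ q = 1/4
P2 indiff ⇒ p·3+(1-p)·3 = p·6+(1-p)·1 ⇒ p(-3) = (1-p)(-2) ⇒ p = 2/5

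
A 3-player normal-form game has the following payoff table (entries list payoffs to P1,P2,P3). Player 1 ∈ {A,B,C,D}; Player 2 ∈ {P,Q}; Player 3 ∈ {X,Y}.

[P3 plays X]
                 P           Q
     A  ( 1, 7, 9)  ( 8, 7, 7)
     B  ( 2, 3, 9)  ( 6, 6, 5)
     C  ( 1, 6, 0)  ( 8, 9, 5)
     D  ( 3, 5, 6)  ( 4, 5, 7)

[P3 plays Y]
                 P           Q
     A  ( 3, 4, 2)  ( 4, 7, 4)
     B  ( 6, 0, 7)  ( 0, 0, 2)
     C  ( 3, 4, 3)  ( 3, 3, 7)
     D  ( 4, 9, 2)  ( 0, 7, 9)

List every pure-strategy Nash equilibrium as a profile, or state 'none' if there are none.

Nash profiles: (A,Q,X), (D,P,X)

(A,P,X): not NE [P1→D gives 3>1]
(A,P,Y): not NE [P1→B gives 6>3; P2→Q gives 7>4; P3→X gives 9>2]
(A,Q,X): NE
(A,Q,Y): not NE [P3→X gives 7>4]
(B,P,X): not NE [P1→D gives 3>2; P2→Q gives 6>3]
(B,P,Y): not NE [P3→X gives 9>7]
(B,Q,X): not NE [P1→C gives 8>6]
(B,Q,Y): not NE [P1→A gives 4>0; P3→X gives 5>2]
(C,P,X): not NE [P1→D gives 3>1; P2→Q gives 9>6; P3→Y gives 3>0]
(C,P,Y): not NE [P1→B gives 6>3]
(C,Q,X): not NE [P3→Y gives 7>5]
(C,Q,Y): not NE [P1→A gives 4>3; P2→P gives 4>3]
(D,P,X): NE
(D,P,Y): not NE [P1→B gives 6>4; P3→X gives 6>2]
(D,Q,X): not NE [P1→C gives 8>4; P3→Y gives 9>7]
(D,Q,Y): not NE [P1→A gives 4>0; P2→P gives 9>7]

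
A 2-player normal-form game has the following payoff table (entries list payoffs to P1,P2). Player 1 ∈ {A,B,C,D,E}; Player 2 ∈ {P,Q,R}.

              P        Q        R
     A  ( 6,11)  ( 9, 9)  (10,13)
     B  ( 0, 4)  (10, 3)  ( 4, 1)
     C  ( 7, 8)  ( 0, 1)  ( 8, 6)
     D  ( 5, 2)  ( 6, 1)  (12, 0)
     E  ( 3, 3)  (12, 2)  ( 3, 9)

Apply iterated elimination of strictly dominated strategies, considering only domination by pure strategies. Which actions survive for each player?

P2 drop Q (P beats it: A:11>9 B:4>3 C:8>1 D:2>1 E:3>2)
P1 drop B (A beats it: P:6>0 R:10>4)
P1 drop E (A beats it: P:6>3 R:10>3)
P1→{A,C,D} P2→{P,R}

IESDS → P1:{A,C,D} P2:{P,R}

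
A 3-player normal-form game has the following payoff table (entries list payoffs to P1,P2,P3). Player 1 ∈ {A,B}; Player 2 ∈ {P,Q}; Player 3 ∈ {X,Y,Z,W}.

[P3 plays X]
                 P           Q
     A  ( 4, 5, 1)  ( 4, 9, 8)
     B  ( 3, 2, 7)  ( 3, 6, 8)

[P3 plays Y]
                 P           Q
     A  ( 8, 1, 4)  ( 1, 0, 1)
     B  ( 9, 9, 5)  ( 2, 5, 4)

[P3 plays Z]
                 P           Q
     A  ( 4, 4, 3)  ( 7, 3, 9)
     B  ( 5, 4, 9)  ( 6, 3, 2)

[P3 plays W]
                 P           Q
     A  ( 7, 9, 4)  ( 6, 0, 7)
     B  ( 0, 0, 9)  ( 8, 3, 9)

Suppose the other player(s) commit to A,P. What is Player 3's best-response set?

u_3(X vs A,P) = 1
u_3(Y vs A,P) = 4
u_3(Z vs A,P) = 3
u_3(W vs A,P) = 4
max payoff 4 at {Y,W}

P3 best: {Y,W}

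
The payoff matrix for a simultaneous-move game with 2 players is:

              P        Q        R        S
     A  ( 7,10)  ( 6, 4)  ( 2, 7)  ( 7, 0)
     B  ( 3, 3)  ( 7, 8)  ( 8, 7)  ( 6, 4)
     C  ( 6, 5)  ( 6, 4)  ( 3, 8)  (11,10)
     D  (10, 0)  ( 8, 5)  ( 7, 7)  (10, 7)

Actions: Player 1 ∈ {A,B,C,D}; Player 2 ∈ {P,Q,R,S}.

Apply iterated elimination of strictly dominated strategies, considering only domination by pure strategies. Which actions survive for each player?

Survivors P1:{B,C,D} P2:{Q,R,S}

P1 drop A (D beats it: P:10>7 Q:8>6 R:7>2 S:10>7)
P2 drop P (R beats it: B:7>3 C:8>5 D:7>0)
P1→{B,C,D} P2→{Q,R,S}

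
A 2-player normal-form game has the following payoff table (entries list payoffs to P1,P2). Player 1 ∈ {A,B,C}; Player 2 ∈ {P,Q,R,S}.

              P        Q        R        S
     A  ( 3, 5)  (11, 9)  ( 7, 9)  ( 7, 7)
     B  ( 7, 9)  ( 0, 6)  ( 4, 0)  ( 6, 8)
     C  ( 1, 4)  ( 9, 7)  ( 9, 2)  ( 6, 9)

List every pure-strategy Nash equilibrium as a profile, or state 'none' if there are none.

NE set: (A,Q), (B,P)

(A,P): not NE [P1→B gives 7>3; P2→R gives 9>5]
(A,Q): NE
(A,R): not NE [P1→C gives 9>7]
(A,S): not NE [P2→R gives 9>7]
(B,P): NE
(B,Q): not NE [P1→A gives 11>0; P2→P gives 9>6]
(B,R): not NE [P1→C gives 9>4; P2→P gives 9>0]
(B,S): not NE [P1→A gives 7>6; P2→P gives 9>8]
(C,P): not NE [P1→B gives 7>1; P2→S gives 9>4]
(C,Q): not NE [P1→A gives 11>9; P2→S gives 9>7]
(C,R): not NE [P2→S gives 9>2]
(C,S): not NE [P1→A gives 7>6]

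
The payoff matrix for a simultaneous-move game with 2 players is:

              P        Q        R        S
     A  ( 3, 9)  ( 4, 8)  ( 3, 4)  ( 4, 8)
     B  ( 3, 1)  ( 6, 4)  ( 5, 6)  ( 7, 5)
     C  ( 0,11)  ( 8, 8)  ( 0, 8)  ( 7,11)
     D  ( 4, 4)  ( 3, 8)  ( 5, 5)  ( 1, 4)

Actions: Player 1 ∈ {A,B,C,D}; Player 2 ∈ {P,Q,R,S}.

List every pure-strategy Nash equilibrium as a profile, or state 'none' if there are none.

(A,P): not NE [P1→D gives 4>3]
(A,Q): not NE [P1→C gives 8>4; P2→P gives 9>8]
(A,R): not NE [P1→D gives 5>3; P2→P gives 9>4]
(A,S): not NE [P1→C gives 7>4; P2→P gives 9>8]
(B,P): not NE [P1→D gives 4>3; P2→R gives 6>1]
(B,Q): not NE [P1→C gives 8>6; P2→R gives 6>4]
(B,R): NE
(B,S): not NE [P2→R gives 6>5]
(C,P): not NE [P1→D gives 4>0]
(C,Q): not NE [P2→S gives 11>8]
(C,R): not NE [P1→D gives 5>0; P2→S gives 11>8]
(C,S): NE
(D,P): not NE [P2→Q gives 8>4]
(D,Q): not NE [P1→C gives 8>3]
(D,R): not NE [P2→Q gives 8>5]
(D,S): not NE [P1→C gives 7>1; P2→Q gives 8>4]

PSNE = {(B,R), (C,S)}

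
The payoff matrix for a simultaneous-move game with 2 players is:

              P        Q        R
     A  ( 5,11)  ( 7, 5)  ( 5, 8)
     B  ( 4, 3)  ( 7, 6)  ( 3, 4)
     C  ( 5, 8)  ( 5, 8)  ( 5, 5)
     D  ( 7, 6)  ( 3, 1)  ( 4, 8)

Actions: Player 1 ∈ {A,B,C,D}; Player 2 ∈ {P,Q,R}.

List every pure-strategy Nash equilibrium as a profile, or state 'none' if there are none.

(A,P): not NE [P1→D gives 7>5]
(A,Q): not NE [P2→P gives 11>5]
(A,R): not NE [P2→P gives 11>8]
(B,P): not NE [P1→D gives 7>4; P2→Q gives 6>3]
(B,Q): NE
(B,R): not NE [P1→C gives 5>3; P2→Q gives 6>4]
(C,P): not NE [P1→D gives 7>5]
(C,Q): not NE [P1→B gives 7>5]
(C,R): not NE [P2→Q gives 8>5]
(D,P): not NE [P2→R gives 8>6]
(D,Q): not NE [P1→B gives 7>3; P2→R gives 8>1]
(D,R): not NE [P1→C gives 5>4]

PSNE = {(B,Q)}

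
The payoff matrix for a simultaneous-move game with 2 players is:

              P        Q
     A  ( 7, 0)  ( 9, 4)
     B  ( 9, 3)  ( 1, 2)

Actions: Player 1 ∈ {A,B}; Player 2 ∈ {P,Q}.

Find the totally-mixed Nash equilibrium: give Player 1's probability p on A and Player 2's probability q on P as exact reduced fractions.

P1 indiff ⇒ q·7+(1-q)·9 = q·9+(1-q)·1 ⇒ q(-2) = (1-q)(-8) ⇒ q = 4/5
P2 indiff ⇒ p·0+(1-p)·3 = p·4+(1-p)·2 ⇒ p(-4) = (1-p)(-1) ⇒ p = 1/5

p=1/5, q=4/5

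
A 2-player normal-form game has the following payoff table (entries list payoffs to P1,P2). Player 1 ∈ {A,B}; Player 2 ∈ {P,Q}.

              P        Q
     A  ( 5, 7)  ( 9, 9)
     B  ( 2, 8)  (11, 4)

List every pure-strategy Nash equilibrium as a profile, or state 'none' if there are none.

No pure NE.

(A,P): not NE [P2→Q gives 9>7]
(A,Q): not NE [P1→B gives 11>9]
(B,P): not NE [P1→A gives 5>2]
(B,Q): not NE [P2→P gives 8>4]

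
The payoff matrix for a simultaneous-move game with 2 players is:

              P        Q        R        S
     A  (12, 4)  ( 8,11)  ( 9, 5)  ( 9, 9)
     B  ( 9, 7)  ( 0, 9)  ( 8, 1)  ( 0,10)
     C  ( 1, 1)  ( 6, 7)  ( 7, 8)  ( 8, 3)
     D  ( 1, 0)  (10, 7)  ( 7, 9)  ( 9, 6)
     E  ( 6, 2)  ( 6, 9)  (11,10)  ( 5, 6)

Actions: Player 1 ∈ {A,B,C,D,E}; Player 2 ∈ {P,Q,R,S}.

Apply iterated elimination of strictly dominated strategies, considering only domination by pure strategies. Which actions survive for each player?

P1 drop B (A beats it: P:12>9 Q:8>0 R:9>8 S:9>0)
P1 drop C (A beats it: P:12>1 Q:8>6 R:9>7 S:9>8)
P2 drop P (Q beats it: A:11>4 D:7>0 E:9>2)
P2 drop S (Q beats it: A:11>9 D:7>6 E:9>6)
P1→{A,D,E} P2→{Q,R}

IESDS → P1:{A,D,E} P2:{Q,R}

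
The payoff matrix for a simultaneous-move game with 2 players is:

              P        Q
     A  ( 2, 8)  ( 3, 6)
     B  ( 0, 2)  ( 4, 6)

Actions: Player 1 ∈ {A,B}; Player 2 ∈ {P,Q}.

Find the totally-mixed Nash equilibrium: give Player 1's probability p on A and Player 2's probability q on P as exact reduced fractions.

P1 mixes 2/3 on A; P2 mixes 1/3 on P

P1 indiff ⇒ q·2+(1-q)·3 = q·0+(1-q)·4 ⇒ q(2) = (1-q)(1) ⇒ q = 1/3
P2 indiff ⇒ p·8+(1-p)·2 = p·6+(1-p)·6 ⇒ p(2) = (1-p)(4) ⇒ p = 2/3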